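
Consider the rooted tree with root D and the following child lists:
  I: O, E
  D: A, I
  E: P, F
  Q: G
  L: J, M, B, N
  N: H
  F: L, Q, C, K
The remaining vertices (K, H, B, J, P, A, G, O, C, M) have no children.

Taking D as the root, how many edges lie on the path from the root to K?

4

Climbing from K to the root: K – F – E – I – D. That's 4 steps.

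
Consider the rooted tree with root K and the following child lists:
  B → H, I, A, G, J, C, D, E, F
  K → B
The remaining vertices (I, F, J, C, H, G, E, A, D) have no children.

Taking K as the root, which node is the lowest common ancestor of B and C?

B

Ancestors of B (toward the root): B, K.
Ancestors of C: C, B, K.
The deepest node appearing in both lists is B.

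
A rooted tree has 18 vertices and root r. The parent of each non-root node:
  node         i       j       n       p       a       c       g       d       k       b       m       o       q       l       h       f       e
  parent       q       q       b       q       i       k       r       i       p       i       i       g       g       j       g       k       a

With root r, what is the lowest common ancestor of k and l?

q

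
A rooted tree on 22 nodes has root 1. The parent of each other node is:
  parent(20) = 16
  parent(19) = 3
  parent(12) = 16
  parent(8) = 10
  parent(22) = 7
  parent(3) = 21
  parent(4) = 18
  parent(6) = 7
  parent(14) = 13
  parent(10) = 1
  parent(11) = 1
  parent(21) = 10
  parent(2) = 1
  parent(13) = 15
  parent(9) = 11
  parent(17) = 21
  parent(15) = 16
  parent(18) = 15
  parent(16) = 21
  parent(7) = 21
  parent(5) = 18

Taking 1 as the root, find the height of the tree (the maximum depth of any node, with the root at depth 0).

6

The longest root-to-leaf path is 1 – 10 – 21 – 16 – 15 – 13 – 14 (6 edges).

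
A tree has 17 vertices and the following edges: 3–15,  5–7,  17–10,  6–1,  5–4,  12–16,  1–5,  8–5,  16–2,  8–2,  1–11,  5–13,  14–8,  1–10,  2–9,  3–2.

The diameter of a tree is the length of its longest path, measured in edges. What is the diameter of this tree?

7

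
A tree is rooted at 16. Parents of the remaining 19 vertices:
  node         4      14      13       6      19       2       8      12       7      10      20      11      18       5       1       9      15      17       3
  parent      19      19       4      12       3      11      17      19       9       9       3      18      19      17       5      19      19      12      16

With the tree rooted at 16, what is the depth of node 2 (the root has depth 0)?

Climbing from 2 to the root: 2 → 11 → 18 → 19 → 3 → 16. That's 5 steps.

5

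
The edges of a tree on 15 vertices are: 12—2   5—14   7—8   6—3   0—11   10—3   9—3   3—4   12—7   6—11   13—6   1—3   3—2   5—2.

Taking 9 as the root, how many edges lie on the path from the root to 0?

Climbing from 0 to the root: 0 – 11 – 6 – 3 – 9. That's 4 steps.

4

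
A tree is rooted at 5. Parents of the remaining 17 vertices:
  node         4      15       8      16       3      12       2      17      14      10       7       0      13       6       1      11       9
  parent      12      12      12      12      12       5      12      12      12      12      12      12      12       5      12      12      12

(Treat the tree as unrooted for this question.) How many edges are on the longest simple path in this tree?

3

BFS from 6 reaches 16 last, at distance 3; BFS from 16 confirms no node is farther.
Path: 6–5–12–16.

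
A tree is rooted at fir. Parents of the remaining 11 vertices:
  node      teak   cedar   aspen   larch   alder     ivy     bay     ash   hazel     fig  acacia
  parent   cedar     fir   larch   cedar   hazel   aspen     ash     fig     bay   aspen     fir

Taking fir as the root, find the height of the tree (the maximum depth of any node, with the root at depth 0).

8

The longest root-to-leaf path is fir–cedar–larch–aspen–fig–ash–bay–hazel–alder (8 edges).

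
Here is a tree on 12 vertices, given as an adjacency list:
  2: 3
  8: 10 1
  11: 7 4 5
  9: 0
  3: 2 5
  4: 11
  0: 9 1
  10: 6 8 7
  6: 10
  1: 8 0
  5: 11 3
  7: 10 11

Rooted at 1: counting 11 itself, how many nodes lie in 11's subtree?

The subtree rooted at 11 contains: 11, 4, 5, 3, 2 — 5 nodes.

5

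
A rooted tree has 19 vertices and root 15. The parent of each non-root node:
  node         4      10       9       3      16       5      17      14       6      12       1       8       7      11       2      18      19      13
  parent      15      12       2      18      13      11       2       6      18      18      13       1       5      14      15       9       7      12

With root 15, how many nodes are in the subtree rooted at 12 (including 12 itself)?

6

The subtree rooted at 12 contains: 12, 13, 10, 1, 16, 8 — 6 nodes.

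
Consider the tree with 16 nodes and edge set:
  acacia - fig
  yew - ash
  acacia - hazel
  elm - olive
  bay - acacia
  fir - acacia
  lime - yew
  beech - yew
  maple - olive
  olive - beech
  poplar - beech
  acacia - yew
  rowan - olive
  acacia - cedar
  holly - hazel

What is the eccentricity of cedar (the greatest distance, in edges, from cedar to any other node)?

5

Distances from cedar peak at 5, attained at rowan (maple, elm also at distance 5).
cedar – acacia – yew – beech – olive – rowan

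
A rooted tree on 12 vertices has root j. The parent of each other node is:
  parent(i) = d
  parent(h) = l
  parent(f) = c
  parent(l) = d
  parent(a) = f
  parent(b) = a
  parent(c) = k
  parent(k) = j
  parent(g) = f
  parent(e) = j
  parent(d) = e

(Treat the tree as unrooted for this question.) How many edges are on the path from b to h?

Walking from b: b - a - f - c - k - j - e - d - l - h. Length 9.

9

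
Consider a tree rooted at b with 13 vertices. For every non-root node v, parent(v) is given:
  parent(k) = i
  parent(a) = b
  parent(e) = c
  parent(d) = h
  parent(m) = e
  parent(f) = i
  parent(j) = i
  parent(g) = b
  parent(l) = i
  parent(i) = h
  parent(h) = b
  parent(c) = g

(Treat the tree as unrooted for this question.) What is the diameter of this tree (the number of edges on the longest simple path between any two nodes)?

7

BFS from m reaches j last, at distance 7; BFS from j confirms no node is farther.
Path: m - e - c - g - b - h - i - j.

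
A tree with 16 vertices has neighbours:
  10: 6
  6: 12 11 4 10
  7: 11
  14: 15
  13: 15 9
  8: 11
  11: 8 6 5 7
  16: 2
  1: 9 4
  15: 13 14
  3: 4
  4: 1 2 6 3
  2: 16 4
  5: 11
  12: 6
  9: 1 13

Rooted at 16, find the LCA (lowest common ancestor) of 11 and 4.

4

Path 11→root: 11 6 4 2 16; path 4→root: 4 2 16.
First common node: 4.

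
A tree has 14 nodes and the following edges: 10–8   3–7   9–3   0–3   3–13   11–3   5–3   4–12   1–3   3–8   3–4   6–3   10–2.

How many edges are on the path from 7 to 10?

3

Walking from 7: 7 - 3 - 8 - 10. Length 3.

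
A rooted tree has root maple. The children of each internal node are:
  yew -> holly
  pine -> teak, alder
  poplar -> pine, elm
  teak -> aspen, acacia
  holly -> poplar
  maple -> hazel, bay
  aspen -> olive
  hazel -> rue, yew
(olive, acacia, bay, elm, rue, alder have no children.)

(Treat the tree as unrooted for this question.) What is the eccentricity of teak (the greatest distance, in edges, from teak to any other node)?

Distances from teak peak at 7, attained at bay.
teak-pine-poplar-holly-yew-hazel-maple-bay

7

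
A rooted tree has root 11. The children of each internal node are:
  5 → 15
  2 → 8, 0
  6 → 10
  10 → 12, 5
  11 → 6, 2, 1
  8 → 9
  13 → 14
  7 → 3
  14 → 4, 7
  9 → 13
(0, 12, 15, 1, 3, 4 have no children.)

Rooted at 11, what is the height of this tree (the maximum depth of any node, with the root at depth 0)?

7

The longest root-to-leaf path is 11 → 2 → 8 → 9 → 13 → 14 → 7 → 3 (7 edges).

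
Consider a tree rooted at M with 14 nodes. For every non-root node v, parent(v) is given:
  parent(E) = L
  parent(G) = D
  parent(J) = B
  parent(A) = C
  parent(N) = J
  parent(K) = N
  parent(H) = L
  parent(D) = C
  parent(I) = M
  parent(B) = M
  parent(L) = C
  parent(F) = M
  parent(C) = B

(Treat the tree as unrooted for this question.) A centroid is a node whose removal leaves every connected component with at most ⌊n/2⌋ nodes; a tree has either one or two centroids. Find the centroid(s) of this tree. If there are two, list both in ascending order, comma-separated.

B, C

If C is removed the pieces have sizes 7, 3, 2, 1, all ≤ ⌊14/2⌋ = 7.
Its neighbour B also leaves a largest component of size 7, so both are centroids.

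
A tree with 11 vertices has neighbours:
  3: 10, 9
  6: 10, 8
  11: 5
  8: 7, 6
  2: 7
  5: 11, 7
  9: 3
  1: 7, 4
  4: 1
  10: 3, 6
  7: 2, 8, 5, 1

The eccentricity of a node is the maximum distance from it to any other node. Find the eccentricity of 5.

Distances from 5 peak at 6, attained at 9.
5-7-8-6-10-3-9

6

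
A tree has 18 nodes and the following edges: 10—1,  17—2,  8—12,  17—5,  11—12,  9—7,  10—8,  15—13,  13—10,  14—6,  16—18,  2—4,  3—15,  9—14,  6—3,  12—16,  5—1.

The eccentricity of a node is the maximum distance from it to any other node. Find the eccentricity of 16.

10

A farthest node from 16 is 7.
The path 16-12-8-10-13-15-3-6-14-9-7 has 10 edges.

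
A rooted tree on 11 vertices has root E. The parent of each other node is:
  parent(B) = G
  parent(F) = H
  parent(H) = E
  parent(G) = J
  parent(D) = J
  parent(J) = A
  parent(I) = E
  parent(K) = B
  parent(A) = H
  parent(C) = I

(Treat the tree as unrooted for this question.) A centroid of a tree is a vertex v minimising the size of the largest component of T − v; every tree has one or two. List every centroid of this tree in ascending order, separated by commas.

Removing A splits the tree into components of sizes 5, 5; the largest is 5 ≤ ⌊11/2⌋ = 5.
Every other node leaves some component of size > 5, so the centroid is unique.

A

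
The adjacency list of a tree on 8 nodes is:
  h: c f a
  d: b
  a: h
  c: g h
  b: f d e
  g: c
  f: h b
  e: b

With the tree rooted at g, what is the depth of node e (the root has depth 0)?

5

Path from g to e: g → c → h → f → b → e, which has 5 edges.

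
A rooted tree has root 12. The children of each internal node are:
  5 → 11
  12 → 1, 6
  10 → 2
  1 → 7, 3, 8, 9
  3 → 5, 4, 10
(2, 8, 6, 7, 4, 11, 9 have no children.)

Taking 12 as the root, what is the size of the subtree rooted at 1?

10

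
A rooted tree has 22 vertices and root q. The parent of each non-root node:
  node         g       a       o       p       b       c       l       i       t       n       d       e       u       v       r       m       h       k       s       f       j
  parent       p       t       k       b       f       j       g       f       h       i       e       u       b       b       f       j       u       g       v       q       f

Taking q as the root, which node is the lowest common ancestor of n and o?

f

n's ancestor chain is n, i, f, q and o's is o, k, g, p, b, f, q; they first meet at f.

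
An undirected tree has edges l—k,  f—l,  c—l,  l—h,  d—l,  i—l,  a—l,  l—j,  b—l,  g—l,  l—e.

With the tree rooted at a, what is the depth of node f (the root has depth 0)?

Climbing from f to the root: f–l–a. That's 2 steps.

2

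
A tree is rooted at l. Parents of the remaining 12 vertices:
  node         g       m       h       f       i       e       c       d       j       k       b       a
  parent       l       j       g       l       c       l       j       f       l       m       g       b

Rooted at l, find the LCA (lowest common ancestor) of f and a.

l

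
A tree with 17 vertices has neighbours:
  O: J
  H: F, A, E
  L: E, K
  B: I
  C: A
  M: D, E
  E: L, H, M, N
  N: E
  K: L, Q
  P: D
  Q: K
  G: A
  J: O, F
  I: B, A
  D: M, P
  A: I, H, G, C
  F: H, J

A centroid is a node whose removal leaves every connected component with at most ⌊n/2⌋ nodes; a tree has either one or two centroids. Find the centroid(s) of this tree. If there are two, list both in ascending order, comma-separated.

Delete H: the remaining components have sizes 8, 5, 3. Max 8 ≤ 8, so H is a centroid.
Every other node leaves some component of size > 8, so the centroid is unique.

H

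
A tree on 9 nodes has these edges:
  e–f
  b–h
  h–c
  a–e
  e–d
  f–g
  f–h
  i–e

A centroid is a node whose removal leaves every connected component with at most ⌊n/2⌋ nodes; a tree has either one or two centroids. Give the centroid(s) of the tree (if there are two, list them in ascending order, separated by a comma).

f

Removing f splits the tree into components of sizes 4, 3, 1; the largest is 4 ≤ ⌊9/2⌋ = 4.
Every other node leaves some component of size > 4, so the centroid is unique.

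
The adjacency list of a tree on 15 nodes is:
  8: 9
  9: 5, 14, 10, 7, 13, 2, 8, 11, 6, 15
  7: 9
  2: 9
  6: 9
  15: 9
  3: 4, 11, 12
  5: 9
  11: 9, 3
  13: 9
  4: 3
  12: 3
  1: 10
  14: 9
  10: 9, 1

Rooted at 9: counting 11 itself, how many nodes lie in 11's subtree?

Descendants of 11 (including itself): 11, 3, 4, 12. That's 4.

4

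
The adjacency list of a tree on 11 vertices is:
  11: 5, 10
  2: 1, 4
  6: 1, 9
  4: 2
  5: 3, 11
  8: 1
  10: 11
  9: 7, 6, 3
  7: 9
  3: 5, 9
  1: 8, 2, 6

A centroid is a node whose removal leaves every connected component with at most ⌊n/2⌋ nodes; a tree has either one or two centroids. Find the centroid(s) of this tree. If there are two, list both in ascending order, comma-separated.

9

Delete 9: the remaining components have sizes 5, 4, 1. Max 5 ≤ 5, so 9 is a centroid.
No neighbour of 9 does as well, so 9 is the unique centroid.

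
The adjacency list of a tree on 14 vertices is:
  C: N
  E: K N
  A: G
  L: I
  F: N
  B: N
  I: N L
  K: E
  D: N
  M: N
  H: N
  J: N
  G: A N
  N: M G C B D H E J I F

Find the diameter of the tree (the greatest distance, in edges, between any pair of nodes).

Starting from K, a farthest node is A at distance 4.
One longest path: K-E-N-G-A.
So the diameter is 4.

4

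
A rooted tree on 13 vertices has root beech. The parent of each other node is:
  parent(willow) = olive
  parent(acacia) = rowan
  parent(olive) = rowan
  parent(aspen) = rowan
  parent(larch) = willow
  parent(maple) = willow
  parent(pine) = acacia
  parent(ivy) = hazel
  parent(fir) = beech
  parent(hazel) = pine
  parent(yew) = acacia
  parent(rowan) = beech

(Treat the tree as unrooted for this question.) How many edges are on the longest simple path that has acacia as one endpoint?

A farthest node from acacia is larch (maple also at distance 4).
The path acacia–rowan–olive–willow–larch has 4 edges.

4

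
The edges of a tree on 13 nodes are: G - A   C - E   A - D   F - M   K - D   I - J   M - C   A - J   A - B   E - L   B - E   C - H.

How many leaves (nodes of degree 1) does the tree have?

The leaves are F, G, H, I, K, L.
That is 6 leaves.

6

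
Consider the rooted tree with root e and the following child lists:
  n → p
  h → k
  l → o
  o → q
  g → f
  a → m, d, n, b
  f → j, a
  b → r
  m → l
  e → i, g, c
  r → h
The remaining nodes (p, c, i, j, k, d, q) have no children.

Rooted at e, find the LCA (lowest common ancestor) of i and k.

e

i's ancestor chain is i, e and k's is k, h, r, b, a, f, g, e; they first meet at e.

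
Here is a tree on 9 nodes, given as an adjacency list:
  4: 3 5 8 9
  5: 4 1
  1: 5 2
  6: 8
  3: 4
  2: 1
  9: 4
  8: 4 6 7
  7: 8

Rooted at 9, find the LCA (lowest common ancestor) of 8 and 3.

4

Ancestors of 8 (toward the root): 8, 4, 9.
Ancestors of 3: 3, 4, 9.
The deepest node appearing in both lists is 4.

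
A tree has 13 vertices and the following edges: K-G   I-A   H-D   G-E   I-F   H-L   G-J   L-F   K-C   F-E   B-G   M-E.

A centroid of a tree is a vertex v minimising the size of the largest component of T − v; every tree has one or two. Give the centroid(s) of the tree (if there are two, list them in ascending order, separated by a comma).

E

If E is removed the pieces have sizes 6, 5, 1, all ≤ ⌊13/2⌋ = 6.
No neighbour of E does as well, so E is the unique centroid.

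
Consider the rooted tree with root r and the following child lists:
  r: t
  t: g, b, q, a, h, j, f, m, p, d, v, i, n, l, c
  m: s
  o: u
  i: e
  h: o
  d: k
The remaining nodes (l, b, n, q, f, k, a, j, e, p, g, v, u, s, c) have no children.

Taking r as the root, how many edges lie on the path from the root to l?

2

Path from r to l: r–t–l, which has 2 edges.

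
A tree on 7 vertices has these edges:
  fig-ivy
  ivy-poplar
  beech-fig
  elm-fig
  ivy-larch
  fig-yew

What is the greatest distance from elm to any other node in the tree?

3

Distances from elm peak at 3, attained at larch (poplar also at distance 3).
elm – fig – ivy – larch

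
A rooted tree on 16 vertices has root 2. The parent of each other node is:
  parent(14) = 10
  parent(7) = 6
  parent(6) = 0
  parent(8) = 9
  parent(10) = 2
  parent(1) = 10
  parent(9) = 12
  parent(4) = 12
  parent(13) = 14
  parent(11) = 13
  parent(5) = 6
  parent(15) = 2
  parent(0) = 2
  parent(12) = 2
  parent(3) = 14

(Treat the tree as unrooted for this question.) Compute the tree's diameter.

7

A longest path is 11-13-14-10-2-0-6-5, with 7 edges.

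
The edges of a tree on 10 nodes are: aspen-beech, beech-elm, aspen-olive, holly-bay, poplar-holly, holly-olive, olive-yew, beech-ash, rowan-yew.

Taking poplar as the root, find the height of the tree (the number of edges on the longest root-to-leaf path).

5

The longest root-to-leaf path is poplar–holly–olive–aspen–beech–elm (5 edges).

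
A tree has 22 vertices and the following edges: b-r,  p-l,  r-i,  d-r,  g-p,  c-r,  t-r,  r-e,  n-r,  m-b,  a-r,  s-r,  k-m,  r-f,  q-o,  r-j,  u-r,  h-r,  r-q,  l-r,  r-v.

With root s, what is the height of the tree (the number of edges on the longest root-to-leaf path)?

A deepest node is g, reached by s-r-l-p-g.
That path has 4 edges, so the height is 4.

4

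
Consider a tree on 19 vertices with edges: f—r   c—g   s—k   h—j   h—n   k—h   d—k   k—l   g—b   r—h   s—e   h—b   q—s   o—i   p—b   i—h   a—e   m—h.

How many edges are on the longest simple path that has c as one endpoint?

7

Distances from c peak at 7, attained at a.
c–g–b–h–k–s–e–a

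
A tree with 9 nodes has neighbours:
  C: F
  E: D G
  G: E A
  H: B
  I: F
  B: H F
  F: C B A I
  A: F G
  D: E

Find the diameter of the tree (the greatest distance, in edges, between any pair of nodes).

6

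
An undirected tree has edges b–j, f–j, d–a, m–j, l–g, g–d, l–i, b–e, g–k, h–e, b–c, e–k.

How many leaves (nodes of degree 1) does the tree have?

The leaves are a, c, f, h, i, m.
That is 6 leaves.

6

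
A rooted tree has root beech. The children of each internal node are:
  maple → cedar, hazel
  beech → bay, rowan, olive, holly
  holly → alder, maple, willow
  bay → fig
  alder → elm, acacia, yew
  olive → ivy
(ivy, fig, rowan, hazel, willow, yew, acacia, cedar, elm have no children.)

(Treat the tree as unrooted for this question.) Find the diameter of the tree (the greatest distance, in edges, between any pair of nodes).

5

A longest path is ivy–olive–beech–holly–maple–cedar, with 5 edges.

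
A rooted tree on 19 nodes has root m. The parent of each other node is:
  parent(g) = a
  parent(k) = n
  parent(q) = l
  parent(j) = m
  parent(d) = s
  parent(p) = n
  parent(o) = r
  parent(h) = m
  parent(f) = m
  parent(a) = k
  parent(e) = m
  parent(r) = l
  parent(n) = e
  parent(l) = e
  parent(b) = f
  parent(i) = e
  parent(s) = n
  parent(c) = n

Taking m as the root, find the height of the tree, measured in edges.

5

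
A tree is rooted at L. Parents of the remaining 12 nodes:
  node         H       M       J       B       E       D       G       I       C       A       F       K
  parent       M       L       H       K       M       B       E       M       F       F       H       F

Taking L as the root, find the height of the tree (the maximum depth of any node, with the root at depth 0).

D sits deepest: L – M – H – F – K – B – D — 6 edges from the root.

6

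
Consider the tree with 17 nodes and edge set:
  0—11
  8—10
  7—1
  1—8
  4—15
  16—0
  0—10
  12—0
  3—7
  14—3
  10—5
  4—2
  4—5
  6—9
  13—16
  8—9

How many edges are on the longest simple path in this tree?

8

BFS from 14 reaches 13 last, at distance 8; BFS from 13 confirms no node is farther.
Path: 14-3-7-1-8-10-0-16-13.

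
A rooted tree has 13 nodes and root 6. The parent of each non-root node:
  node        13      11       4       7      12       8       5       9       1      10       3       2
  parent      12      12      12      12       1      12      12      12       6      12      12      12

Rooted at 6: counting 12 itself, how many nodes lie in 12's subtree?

11

12's subtree: {12, 11, 10, 7, 8, 5, 4, 2, 9, 3, 13}, size 11.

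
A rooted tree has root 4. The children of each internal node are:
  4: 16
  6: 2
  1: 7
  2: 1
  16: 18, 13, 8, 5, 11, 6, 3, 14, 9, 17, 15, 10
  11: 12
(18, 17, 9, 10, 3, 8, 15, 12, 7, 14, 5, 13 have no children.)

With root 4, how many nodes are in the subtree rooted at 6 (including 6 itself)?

4

Descendants of 6 (including itself): 6, 2, 1, 7. That's 4.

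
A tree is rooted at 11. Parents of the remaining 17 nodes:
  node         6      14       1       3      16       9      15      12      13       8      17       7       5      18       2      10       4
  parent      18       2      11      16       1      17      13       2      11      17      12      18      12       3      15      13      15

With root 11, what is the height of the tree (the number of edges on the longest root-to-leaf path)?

A deepest node is 8, reached by 11–13–15–2–12–17–8.
That path has 6 edges, so the height is 6.

6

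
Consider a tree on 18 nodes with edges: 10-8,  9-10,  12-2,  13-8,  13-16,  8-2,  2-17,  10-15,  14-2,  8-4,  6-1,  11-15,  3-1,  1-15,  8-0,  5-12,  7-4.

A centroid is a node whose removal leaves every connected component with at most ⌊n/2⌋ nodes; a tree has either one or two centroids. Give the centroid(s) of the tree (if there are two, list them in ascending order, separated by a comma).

Removing 8 splits the tree into components of sizes 7, 5, 2, 2, 1; the largest is 7 ≤ ⌊18/2⌋ = 9.
No neighbour of 8 does as well, so 8 is the unique centroid.

8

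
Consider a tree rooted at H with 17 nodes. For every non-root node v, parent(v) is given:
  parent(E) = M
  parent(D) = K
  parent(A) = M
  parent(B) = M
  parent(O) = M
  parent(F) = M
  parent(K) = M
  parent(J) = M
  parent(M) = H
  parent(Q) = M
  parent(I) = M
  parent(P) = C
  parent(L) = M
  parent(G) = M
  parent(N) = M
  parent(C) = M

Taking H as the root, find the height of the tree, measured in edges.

The longest root-to-leaf path is H-M-K-D (3 edges).

3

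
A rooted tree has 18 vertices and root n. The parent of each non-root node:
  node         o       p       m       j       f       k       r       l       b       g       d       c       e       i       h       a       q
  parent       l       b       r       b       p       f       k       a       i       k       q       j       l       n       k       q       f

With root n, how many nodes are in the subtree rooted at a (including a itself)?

4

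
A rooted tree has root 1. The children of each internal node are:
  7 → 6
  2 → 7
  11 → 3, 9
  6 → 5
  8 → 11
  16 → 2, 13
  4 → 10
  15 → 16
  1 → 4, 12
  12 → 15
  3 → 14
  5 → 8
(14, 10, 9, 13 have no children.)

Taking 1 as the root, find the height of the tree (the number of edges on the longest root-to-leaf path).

The longest root-to-leaf path is 1–12–15–16–2–7–6–5–8–11–3–14 (11 edges).

11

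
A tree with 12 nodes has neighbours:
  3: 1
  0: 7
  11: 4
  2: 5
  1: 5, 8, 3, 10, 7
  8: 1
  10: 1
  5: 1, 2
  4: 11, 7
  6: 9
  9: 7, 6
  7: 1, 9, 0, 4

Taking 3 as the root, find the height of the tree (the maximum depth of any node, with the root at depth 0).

6 sits deepest: 3 → 1 → 7 → 9 → 6 — 4 edges from the root.

4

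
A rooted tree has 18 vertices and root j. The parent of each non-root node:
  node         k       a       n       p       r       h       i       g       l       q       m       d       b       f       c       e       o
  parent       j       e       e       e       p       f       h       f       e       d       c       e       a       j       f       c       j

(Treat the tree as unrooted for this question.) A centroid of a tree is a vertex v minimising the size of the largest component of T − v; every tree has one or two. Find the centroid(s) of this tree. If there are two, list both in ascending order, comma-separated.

Delete e: the remaining components have sizes 9, 2, 2, 2, 1, 1. Max 9 ≤ 9, so e is a centroid.
c is adjacent to e and is also a centroid (the largest component after removing it is likewise 9).

c, e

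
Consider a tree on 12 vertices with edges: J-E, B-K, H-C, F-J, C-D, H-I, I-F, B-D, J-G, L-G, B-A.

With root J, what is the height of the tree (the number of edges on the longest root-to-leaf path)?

7

A deepest node is A, reached by J → F → I → H → C → D → B → A.
That path has 7 edges, so the height is 7.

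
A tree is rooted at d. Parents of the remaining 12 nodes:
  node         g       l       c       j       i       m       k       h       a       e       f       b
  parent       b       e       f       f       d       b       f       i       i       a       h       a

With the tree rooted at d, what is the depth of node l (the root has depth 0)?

4

Climbing from l to the root: l – e – a – i – d. That's 4 steps.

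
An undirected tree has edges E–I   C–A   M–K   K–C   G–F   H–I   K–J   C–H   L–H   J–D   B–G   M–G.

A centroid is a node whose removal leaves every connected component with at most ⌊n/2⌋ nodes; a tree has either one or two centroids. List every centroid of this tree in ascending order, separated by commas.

Delete K: the remaining components have sizes 6, 4, 2. Max 6 ≤ 6, so K is a centroid.
No neighbour of K does as well, so K is the unique centroid.

K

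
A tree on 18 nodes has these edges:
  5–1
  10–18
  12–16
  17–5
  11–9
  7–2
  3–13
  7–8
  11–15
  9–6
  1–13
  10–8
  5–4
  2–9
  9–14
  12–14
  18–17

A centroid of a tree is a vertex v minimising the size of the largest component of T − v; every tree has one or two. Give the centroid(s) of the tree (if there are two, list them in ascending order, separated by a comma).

Removing 8 splits the tree into components of sizes 9, 8; the largest is 9 ≤ ⌊18/2⌋ = 9.
Its neighbour 7 also leaves a largest component of size 9, so both are centroids.

7, 8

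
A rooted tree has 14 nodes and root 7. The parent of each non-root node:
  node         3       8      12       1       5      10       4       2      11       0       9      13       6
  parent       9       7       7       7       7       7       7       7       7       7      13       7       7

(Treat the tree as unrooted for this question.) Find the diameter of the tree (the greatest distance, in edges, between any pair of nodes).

4

A longest path is 3 - 9 - 13 - 7 - 1, with 4 edges.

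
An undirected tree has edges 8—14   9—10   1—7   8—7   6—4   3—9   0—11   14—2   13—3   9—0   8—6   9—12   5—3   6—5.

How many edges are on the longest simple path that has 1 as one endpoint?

8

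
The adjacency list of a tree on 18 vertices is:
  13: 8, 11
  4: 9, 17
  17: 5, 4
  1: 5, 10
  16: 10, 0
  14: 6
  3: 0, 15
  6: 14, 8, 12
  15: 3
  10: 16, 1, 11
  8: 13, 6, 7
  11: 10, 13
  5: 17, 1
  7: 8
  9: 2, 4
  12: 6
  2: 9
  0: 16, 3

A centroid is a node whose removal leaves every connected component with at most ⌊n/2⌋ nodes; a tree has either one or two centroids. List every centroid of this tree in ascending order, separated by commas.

10

Delete 10: the remaining components have sizes 7, 6, 4. Max 7 ≤ 9, so 10 is a centroid.
No neighbour of 10 does as well, so 10 is the unique centroid.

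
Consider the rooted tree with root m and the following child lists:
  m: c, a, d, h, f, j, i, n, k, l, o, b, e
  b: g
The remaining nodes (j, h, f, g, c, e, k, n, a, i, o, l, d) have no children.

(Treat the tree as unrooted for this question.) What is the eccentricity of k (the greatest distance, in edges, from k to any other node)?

3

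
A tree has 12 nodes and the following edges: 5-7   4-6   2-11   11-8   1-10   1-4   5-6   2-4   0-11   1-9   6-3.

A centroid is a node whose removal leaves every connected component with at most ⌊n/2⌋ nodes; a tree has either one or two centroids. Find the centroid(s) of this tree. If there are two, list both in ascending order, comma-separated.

Removing 4 splits the tree into components of sizes 4, 4, 3; the largest is 4 ≤ ⌊12/2⌋ = 6.
Every other node leaves some component of size > 6, so the centroid is unique.

4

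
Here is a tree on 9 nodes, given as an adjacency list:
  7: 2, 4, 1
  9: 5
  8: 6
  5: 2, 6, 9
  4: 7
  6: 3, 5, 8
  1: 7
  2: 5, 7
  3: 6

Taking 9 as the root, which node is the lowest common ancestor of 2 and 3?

2's ancestor chain is 2, 5, 9 and 3's is 3, 6, 5, 9; they first meet at 5.

5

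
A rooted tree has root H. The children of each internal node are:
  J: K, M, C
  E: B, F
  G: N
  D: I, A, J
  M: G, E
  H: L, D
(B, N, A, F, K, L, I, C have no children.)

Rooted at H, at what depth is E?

Climbing from E to the root: E → M → J → D → H. That's 4 steps.

4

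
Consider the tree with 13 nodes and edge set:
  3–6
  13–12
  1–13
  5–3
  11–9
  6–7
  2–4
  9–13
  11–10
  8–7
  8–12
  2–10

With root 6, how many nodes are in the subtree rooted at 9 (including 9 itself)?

5

9's subtree: {9, 11, 10, 2, 4}, size 5.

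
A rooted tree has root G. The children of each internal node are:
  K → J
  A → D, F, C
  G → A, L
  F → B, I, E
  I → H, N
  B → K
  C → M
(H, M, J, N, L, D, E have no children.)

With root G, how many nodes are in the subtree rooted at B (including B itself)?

3

The subtree rooted at B contains: B, K, J — 3 nodes.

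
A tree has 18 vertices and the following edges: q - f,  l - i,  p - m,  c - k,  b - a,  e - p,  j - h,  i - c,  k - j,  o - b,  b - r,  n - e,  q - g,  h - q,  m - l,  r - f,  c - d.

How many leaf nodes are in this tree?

Degree-1 nodes: a, d, g, n, o — 5 of them.

5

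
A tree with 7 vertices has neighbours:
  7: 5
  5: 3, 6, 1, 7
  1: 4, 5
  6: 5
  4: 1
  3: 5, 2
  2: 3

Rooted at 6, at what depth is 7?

6–5–7 — 2 edges.

2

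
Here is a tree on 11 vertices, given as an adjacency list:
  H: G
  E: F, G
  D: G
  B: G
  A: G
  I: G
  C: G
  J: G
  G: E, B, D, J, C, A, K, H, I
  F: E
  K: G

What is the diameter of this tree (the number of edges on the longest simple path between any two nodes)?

BFS from F reaches I last, at distance 3; BFS from I confirms no node is farther.
Path: F-E-G-I.

3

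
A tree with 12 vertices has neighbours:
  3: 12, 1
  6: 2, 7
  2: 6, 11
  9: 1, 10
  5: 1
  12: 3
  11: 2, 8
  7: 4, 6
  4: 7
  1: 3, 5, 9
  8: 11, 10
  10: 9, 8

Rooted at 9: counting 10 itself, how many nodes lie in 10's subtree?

The subtree rooted at 10 contains: 10, 8, 11, 2, 6, 7, 4 — 7 nodes.

7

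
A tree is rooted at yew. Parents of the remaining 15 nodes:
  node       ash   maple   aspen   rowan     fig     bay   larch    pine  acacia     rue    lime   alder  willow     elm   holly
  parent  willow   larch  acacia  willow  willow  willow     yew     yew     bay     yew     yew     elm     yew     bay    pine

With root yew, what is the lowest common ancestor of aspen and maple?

Path aspen→root: aspen acacia bay willow yew; path maple→root: maple larch yew.
First common node: yew.

yew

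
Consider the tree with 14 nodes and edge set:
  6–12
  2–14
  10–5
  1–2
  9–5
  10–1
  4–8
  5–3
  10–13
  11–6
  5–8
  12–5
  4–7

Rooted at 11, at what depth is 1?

5

Path from 11 to 1: 11 → 6 → 12 → 5 → 10 → 1, which has 5 edges.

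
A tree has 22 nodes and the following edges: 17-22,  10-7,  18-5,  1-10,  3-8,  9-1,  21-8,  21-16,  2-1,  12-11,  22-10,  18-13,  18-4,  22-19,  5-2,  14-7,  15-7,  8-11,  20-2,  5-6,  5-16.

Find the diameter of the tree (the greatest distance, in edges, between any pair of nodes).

10

A longest path is 12 – 11 – 8 – 21 – 16 – 5 – 2 – 1 – 10 – 7 – 14, with 10 edges.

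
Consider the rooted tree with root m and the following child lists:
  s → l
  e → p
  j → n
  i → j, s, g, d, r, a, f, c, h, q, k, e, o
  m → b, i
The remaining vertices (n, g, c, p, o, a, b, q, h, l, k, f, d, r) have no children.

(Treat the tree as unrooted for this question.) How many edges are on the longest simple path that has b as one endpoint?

4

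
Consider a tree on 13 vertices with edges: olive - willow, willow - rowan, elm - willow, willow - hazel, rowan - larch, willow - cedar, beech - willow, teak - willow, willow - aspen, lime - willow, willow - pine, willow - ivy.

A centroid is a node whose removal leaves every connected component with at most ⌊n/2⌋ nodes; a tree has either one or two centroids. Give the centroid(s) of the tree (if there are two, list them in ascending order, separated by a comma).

If willow is removed the pieces have sizes 2, 1, 1, 1, 1, 1, 1, 1, 1, 1, 1, all ≤ ⌊13/2⌋ = 6.
Every other node leaves some component of size > 6, so the centroid is unique.

willow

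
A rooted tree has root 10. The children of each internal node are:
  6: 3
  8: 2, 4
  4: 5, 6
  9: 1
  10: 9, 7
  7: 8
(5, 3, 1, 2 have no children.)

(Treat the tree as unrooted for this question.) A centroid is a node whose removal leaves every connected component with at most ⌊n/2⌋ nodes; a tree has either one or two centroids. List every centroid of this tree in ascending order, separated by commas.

8

Removing 8 splits the tree into components of sizes 4, 4, 1; the largest is 4 ≤ ⌊10/2⌋ = 5.
Every other node leaves some component of size > 5, so the centroid is unique.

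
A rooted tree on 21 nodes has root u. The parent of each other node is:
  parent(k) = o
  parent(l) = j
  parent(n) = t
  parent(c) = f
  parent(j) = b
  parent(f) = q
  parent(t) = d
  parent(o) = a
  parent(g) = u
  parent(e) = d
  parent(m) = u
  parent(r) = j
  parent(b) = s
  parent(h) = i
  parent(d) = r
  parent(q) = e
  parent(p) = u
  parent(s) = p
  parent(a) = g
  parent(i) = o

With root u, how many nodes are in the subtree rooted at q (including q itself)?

3

The subtree rooted at q contains: q, f, c — 3 nodes.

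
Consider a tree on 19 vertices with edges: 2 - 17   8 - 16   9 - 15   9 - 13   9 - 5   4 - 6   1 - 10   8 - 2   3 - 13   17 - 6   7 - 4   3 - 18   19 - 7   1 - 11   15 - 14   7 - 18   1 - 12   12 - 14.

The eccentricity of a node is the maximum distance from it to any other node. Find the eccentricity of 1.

14

Distances from 1 peak at 14, attained at 16.
1 – 12 – 14 – 15 – 9 – 13 – 3 – 18 – 7 – 4 – 6 – 17 – 2 – 8 – 16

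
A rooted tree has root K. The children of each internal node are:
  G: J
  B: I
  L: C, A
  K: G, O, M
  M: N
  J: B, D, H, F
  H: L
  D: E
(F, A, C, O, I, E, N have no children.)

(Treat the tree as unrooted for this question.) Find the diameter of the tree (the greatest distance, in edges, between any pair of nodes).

A longest path is N–M–K–G–J–H–L–A, with 7 edges.

7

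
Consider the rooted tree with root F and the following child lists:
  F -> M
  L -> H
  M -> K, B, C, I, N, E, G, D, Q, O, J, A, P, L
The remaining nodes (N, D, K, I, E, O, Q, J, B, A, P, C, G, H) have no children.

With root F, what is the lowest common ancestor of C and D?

Path C→root: C M F; path D→root: D M F.
First common node: M.

M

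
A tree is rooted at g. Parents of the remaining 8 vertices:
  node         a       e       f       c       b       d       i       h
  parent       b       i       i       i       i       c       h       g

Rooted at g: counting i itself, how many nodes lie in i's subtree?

i's subtree: {i, e, b, c, f, a, d}, size 7.

7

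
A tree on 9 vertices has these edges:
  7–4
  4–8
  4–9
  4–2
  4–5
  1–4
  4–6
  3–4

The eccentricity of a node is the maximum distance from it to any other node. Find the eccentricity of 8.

2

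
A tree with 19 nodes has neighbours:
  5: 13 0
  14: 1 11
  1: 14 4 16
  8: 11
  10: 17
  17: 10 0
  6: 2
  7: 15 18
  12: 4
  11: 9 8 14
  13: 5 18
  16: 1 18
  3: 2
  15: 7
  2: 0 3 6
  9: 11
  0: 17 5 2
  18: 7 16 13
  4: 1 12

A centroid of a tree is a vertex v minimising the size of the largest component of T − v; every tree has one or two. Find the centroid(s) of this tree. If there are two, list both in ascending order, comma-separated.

Delete 18: the remaining components have sizes 8, 8, 2. Max 8 ≤ 9, so 18 is a centroid.
No neighbour of 18 does as well, so 18 is the unique centroid.

18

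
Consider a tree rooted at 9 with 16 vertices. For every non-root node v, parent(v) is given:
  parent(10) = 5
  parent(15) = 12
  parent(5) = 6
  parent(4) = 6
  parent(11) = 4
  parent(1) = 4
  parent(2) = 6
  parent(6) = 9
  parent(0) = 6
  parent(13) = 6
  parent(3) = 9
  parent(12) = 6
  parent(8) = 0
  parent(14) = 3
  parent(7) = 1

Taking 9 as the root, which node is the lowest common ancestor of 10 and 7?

Path 10→root: 10 5 6 9; path 7→root: 7 1 4 6 9.
First common node: 6.

6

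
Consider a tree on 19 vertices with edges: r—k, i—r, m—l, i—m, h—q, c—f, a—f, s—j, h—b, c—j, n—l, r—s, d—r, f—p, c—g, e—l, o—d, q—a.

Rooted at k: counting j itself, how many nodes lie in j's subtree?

j's subtree: {j, c, g, f, a, p, q, h, b}, size 9.

9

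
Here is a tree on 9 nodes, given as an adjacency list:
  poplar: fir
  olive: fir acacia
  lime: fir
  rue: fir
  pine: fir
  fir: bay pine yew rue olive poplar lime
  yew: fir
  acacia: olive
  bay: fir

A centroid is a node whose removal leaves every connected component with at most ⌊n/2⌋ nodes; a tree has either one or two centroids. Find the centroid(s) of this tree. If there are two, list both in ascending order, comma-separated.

Delete fir: the remaining components have sizes 2, 1, 1, 1, 1, 1, 1. Max 2 ≤ 4, so fir is a centroid.
Every other node leaves some component of size > 4, so the centroid is unique.

fir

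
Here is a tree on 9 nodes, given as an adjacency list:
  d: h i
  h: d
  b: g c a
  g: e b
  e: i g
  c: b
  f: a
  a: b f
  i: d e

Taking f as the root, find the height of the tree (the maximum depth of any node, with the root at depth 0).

7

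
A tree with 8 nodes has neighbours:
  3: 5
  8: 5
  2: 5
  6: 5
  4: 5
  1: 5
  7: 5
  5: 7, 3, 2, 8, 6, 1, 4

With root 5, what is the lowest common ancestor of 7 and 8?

5

7's ancestor chain is 7, 5 and 8's is 8, 5; they first meet at 5.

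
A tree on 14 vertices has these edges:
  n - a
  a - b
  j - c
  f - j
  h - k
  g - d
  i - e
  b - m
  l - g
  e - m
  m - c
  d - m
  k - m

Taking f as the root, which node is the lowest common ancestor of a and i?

Ancestors of a (toward the root): a, b, m, c, j, f.
Ancestors of i: i, e, m, c, j, f.
The deepest node appearing in both lists is m.

m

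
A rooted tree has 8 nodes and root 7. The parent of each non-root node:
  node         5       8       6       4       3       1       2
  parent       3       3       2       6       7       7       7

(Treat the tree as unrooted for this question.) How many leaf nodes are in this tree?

4

The leaves are 1, 4, 5, 8.
That is 4 leaves.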